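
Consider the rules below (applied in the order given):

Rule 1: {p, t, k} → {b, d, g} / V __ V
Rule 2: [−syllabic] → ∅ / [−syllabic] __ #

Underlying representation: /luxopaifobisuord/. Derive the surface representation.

Rule 1 (intervocalic voicing): /p/ is a voiceless stop between vowels /o/ and /a/, so it voices to [b]. /luxopaifobisuord/ → luxobaifobisuord.
Rule 2 (final cluster simplification): /d/ is the second consonant of a word-final cluster /rd/, so it deletes. /luxobaifobisuord/ → luxobaifobisuor.

luxobaifobisuor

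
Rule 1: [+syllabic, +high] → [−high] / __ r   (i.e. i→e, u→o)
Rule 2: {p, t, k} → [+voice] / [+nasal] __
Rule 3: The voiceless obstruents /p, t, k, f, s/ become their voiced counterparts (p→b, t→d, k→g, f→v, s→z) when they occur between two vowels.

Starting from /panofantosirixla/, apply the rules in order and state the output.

Rule 1 (pre-rhotic lowering): /i/ is a high vowel immediately before /r/, so it lowers to [e]. /panofantosirixla/ → panofantoserixla.
Rule 2 (post-nasal voicing): /t/ is a voiceless stop immediately after the nasal /n/, so it voices to [d]. /panofantoserixla/ → panofandoserixla.
Rule 3 (intervocalic voicing): /f/ is a voiceless obstruent between vowels /o/ and /a/, so it voices to [v]. /s/ is a voiceless obstruent between vowels /o/ and /e/, so it voices to [z]. /panofandoserixla/ → panovandozerixla.

panovandozerixla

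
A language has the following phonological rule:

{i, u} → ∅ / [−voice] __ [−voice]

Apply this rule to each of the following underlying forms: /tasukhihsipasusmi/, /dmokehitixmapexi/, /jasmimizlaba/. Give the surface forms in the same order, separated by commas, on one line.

/tasukhihsipasusmi/: /u/ is a high vowel flanked by voiceless consonants /s/ and /k/, so it deletes. /i/ is a high vowel flanked by voiceless consonants /h/ and /h/, so it deletes. /i/ is a high vowel flanked by voiceless consonants /s/ and /p/, so it deletes. /u/ is a high vowel flanked by voiceless consonants /s/ and /s/, so it deletes. → [taskhhspassmi].
/dmokehitixmapexi/: /i/ is a high vowel flanked by voiceless consonants /h/ and /t/, so it deletes. /i/ is a high vowel flanked by voiceless consonants /t/ and /x/, so it deletes. → [dmokehtxmapexi].
/jasmimizlaba/: the rule's environment is not met; surfaces unchanged as [jasmimizlaba].

taskhhspassmi, dmokehtxmapexi, jasmimizlaba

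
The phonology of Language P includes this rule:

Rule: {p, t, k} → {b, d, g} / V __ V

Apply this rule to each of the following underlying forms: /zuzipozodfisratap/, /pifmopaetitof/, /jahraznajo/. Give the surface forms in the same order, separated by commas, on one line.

zuzibozodfisradap, pifmobaedidof, jahraznajo

/zuzipozodfisratap/: /p/ is a voiceless stop between vowels /i/ and /o/, so it voices to [b]. /t/ is a voiceless stop between vowels /a/ and /a/, so it voices to [d]. → [zuzibozodfisradap].
/pifmopaetitof/: /p/ is a voiceless stop between vowels /o/ and /a/, so it voices to [b]. /t/ is a voiceless stop between vowels /e/ and /i/, so it voices to [d]. /t/ is a voiceless stop between vowels /i/ and /o/, so it voices to [d]. → [pifmobaedidof].
/jahraznajo/: the rule's environment is not met; surfaces unchanged as [jahraznajo].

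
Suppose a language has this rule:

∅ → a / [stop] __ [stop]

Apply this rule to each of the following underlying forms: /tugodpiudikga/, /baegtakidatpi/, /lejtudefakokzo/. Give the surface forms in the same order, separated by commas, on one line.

tugodapiudikaga, baegatakidatapi, lejtudefakokzo

/tugodpiudikga/: /d/ and /p/ form a stop–stop cluster, so [a] is inserted between them. /k/ and /g/ form a stop–stop cluster, so [a] is inserted between them. → [tugodapiudikaga].
/baegtakidatpi/: /g/ and /t/ form a stop–stop cluster, so [a] is inserted between them. /t/ and /p/ form a stop–stop cluster, so [a] is inserted between them. → [baegatakidatapi].
/lejtudefakokzo/: the rule's environment is not met; surfaces unchanged as [lejtudefakokzo].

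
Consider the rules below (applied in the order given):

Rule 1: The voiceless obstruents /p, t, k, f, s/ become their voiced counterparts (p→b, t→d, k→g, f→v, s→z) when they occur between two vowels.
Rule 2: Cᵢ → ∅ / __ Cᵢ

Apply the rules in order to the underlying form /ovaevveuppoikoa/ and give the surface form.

Rule 1 (intervocalic voicing): /k/ is a voiceless obstruent between vowels /i/ and /o/, so it voices to [g]. /ovaevveuppoikoa/ → ovaevveuppoigoa.
Rule 2 (degemination): /vv/ is a geminate; the first /v/ deletes. /pp/ is a geminate; the first /p/ deletes. /ovaevveuppoigoa/ → ovaeveupoigoa.

ovaeveupoigoa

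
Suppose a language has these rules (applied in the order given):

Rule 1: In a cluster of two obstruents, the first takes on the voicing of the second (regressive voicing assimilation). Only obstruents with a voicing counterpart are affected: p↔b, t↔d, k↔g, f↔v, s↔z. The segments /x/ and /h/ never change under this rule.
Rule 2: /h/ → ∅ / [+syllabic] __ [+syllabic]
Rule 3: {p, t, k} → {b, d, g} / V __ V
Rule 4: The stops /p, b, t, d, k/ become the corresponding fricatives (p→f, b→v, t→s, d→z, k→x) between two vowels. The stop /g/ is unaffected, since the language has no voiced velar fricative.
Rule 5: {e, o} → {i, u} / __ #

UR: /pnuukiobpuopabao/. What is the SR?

pnuugioppuovavau

Rule 1 (regressive voicing assimilation): /b/ precedes the voiceless obstruent /p/, so it devoices to [p] by assimilation. /pnuukiobpuopabao/ → pnuukioppuopabao.
Rule 2 (intervocalic h-deletion): no segment meets the environment; /pnuukioppuopabao/ is unchanged.
Rule 3 (intervocalic voicing): /k/ is a voiceless stop between vowels /u/ and /i/, so it voices to [g]. /p/ is a voiceless stop between vowels /o/ and /a/, so it voices to [b]. /pnuukioppuopabao/ → pnuugioppuobabao.
Rule 4 (intervocalic spirantization): /b/ is a stop between vowels /o/ and /a/, so it spirantizes to the fricative [v]. /b/ is a stop between vowels /a/ and /a/, so it spirantizes to the fricative [v]. /pnuugioppuobabao/ → pnuugioppuovavao.
Rule 5 (final vowel raising): /o/ is a mid vowel in word-final position, so it raises to [u]. /pnuugioppuovavao/ → pnuugioppuovavau.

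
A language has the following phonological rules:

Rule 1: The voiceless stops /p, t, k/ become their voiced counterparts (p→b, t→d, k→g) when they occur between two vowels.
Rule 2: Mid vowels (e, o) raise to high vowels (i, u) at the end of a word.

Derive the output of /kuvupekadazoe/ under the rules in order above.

kuvubegadazoi

Rule 1 (intervocalic voicing): /p/ is a voiceless stop between vowels /u/ and /e/, so it voices to [b]. /k/ is a voiceless stop between vowels /e/ and /a/, so it voices to [g]. /kuvupekadazoe/ → kuvubegadazoe.
Rule 2 (final vowel raising): /e/ is a mid vowel in word-final position, so it raises to [i]. /kuvubegadazoe/ → kuvubegadazoi.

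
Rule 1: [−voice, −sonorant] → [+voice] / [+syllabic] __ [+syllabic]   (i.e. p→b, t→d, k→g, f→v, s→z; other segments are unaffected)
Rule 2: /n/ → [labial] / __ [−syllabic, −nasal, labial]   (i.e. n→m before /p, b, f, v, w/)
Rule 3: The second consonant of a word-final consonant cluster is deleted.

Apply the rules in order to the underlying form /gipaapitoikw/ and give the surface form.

Rule 1 (intervocalic voicing): /p/ is a voiceless obstruent between vowels /i/ and /a/, so it voices to [b]. /p/ is a voiceless obstruent between vowels /a/ and /i/, so it voices to [b]. /t/ is a voiceless obstruent between vowels /i/ and /o/, so it voices to [d]. /gipaapitoikw/ → gibaabidoikw.
Rule 2 (nasal place assimilation): no segment meets the environment; /gibaabidoikw/ is unchanged.
Rule 3 (final cluster simplification): /w/ is the second consonant of a word-final cluster /kw/, so it deletes. /gibaabidoikw/ → gibaabidoik.

gibaabidoik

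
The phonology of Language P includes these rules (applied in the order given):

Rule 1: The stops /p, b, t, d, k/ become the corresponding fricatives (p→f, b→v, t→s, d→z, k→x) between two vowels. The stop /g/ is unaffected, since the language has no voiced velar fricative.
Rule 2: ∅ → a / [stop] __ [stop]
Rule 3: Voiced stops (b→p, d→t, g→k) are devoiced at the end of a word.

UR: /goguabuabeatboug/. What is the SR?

goguavuaveatabouk

Rule 1 (intervocalic spirantization): /b/ is a stop between vowels /a/ and /u/, so it spirantizes to the fricative [v]. /b/ is a stop between vowels /a/ and /e/, so it spirantizes to the fricative [v]. /goguabuabeatboug/ → goguavuaveatboug.
Rule 2 (stop-cluster a-epenthesis): /t/ and /b/ form a stop–stop cluster, so [a] is inserted between them. /goguavuaveatboug/ → goguavuaveataboug.
Rule 3 (final devoicing): /g/ is a voiced stop in word-final position, so it devoices to [k]. /goguavuaveataboug/ → goguavuaveatabouk.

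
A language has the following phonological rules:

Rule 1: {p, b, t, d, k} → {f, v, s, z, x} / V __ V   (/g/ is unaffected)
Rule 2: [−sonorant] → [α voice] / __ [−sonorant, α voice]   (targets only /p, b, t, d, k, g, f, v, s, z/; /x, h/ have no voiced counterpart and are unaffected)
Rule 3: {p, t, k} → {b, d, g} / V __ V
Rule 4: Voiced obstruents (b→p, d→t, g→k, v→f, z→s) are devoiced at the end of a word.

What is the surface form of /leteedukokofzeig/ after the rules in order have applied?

Rule 1 (intervocalic spirantization): /t/ is a stop between vowels /e/ and /e/, so it spirantizes to the fricative [s]. /d/ is a stop between vowels /e/ and /u/, so it spirantizes to the fricative [z]. /k/ is a stop between vowels /u/ and /o/, so it spirantizes to the fricative [x]. /k/ is a stop between vowels /o/ and /o/, so it spirantizes to the fricative [x]. /leteedukokofzeig/ → leseezuxoxofzeig.
Rule 2 (regressive voicing assimilation): /f/ precedes the voiced obstruent /z/, so it voices to [v] by assimilation. /leseezuxoxofzeig/ → leseezuxoxovzeig.
Rule 3 (intervocalic voicing): no segment meets the environment; /leseezuxoxovzeig/ is unchanged.
Rule 4 (final devoicing): /g/ is a voiced obstruent in word-final position, so it devoices to [k]. /leseezuxoxovzeig/ → leseezuxoxovzeik.

leseezuxoxovzeik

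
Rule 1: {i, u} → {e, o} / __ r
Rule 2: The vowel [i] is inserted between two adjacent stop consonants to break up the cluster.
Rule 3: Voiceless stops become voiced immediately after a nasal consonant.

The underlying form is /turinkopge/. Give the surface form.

Rule 1 (pre-rhotic lowering): /u/ is a high vowel immediately before /r/, so it lowers to [o]. /turinkopge/ → torinkopge.
Rule 2 (stop-cluster i-epenthesis): /p/ and /g/ form a stop–stop cluster, so [i] is inserted between them. /torinkopge/ → torinkopige.
Rule 3 (post-nasal voicing): /k/ is a voiceless stop immediately after the nasal /n/, so it voices to [g]. /torinkopige/ → toringopige.

toringopige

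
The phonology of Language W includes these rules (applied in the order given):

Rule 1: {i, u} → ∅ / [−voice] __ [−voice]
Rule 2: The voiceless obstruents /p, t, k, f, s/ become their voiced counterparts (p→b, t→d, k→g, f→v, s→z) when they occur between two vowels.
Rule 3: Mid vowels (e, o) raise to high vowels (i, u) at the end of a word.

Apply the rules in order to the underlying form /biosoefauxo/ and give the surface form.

biozoevauxu

Rule 1 (high vowel syncope): no segment meets the environment; /biosoefauxo/ is unchanged.
Rule 2 (intervocalic voicing): /s/ is a voiceless obstruent between vowels /o/ and /o/, so it voices to [z]. /f/ is a voiceless obstruent between vowels /e/ and /a/, so it voices to [v]. /biosoefauxo/ → biozoevauxo.
Rule 3 (final vowel raising): /o/ is a mid vowel in word-final position, so it raises to [u]. /biozoevauxo/ → biozoevauxu.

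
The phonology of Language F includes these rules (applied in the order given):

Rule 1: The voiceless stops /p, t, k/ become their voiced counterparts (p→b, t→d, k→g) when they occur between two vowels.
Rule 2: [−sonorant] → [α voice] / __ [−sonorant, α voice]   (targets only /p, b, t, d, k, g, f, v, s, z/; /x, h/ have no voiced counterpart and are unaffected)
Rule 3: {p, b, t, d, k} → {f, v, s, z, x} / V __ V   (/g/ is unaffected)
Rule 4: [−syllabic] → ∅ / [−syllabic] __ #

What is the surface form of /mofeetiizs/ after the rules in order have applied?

Rule 1 (intervocalic voicing): /t/ is a voiceless stop between vowels /e/ and /i/, so it voices to [d]. /mofeetiizs/ → mofeediizs.
Rule 2 (regressive voicing assimilation): /z/ precedes the voiceless obstruent /s/, so it devoices to [s] by assimilation. /mofeediizs/ → mofeediiss.
Rule 3 (intervocalic spirantization): /d/ is a stop between vowels /e/ and /i/, so it spirantizes to the fricative [z]. /mofeediiss/ → mofeeziiss.
Rule 4 (final cluster simplification): /s/ is the second consonant of a word-final cluster /ss/, so it deletes. /mofeeziiss/ → mofeeziis.

mofeeziis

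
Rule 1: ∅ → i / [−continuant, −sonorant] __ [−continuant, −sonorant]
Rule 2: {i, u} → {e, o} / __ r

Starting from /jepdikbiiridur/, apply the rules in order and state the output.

jepidikibieridor

Rule 1 (stop-cluster i-epenthesis): /p/ and /d/ form a stop–stop cluster, so [i] is inserted between them. /k/ and /b/ form a stop–stop cluster, so [i] is inserted between them. /jepdikbiiridur/ → jepidikibiiridur.
Rule 2 (pre-rhotic lowering): /i/ is a high vowel immediately before /r/, so it lowers to [e]. /u/ is a high vowel immediately before /r/, so it lowers to [o]. /jepidikibiiridur/ → jepidikibieridor.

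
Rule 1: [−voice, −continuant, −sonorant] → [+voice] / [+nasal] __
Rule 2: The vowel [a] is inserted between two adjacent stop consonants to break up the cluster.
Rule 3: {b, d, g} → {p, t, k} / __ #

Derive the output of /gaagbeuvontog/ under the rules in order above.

gaagabeuvondok

Rule 1 (post-nasal voicing): /t/ is a voiceless stop immediately after the nasal /n/, so it voices to [d]. /gaagbeuvontog/ → gaagbeuvondog.
Rule 2 (stop-cluster a-epenthesis): /g/ and /b/ form a stop–stop cluster, so [a] is inserted between them. /gaagbeuvondog/ → gaagabeuvondog.
Rule 3 (final devoicing): /g/ is a voiced stop in word-final position, so it devoices to [k]. /gaagabeuvondog/ → gaagabeuvondok.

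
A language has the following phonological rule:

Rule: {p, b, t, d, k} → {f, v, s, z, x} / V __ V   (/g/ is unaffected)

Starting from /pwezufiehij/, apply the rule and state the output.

pwezufiehij

No segment of /pwezufiehij/ meets the structural description of the rule, so the form surfaces unchanged.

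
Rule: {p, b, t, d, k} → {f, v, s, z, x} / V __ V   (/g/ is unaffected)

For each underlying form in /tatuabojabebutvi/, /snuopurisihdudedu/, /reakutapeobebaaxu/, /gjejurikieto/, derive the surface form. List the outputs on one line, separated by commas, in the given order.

/tatuabojabebutvi/: /t/ is a stop between vowels /a/ and /u/, so it spirantizes to the fricative [s]. /b/ is a stop between vowels /a/ and /o/, so it spirantizes to the fricative [v]. /b/ is a stop between vowels /a/ and /e/, so it spirantizes to the fricative [v]. /b/ is a stop between vowels /e/ and /u/, so it spirantizes to the fricative [v]. → [tasuavojavevutvi].
/snuopurisihdudedu/: /p/ is a stop between vowels /o/ and /u/, so it spirantizes to the fricative [f]. /d/ is a stop between vowels /u/ and /e/, so it spirantizes to the fricative [z]. /d/ is a stop between vowels /e/ and /u/, so it spirantizes to the fricative [z]. → [snuofurisihduzezu].
/reakutapeobebaaxu/: /k/ is a stop between vowels /a/ and /u/, so it spirantizes to the fricative [x]. /t/ is a stop between vowels /u/ and /a/, so it spirantizes to the fricative [s]. /p/ is a stop between vowels /a/ and /e/, so it spirantizes to the fricative [f]. /b/ is a stop between vowels /o/ and /e/, so it spirantizes to the fricative [v]. /b/ is a stop between vowels /e/ and /a/, so it spirantizes to the fricative [v]. → [reaxusafeovevaaxu].
/gjejurikieto/: /k/ is a stop between vowels /i/ and /i/, so it spirantizes to the fricative [x]. /t/ is a stop between vowels /e/ and /o/, so it spirantizes to the fricative [s]. → [gjejurixieso].

tasuavojavevutvi, snuofurisihduzezu, reaxusafeovevaaxu, gjejurixieso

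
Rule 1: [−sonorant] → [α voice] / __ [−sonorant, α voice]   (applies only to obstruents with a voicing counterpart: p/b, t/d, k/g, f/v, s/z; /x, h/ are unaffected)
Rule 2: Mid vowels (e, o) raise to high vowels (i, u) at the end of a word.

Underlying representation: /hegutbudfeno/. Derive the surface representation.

hegudbutfenu

Rule 1 (regressive voicing assimilation): /t/ precedes the voiced obstruent /b/, so it voices to [d] by assimilation. /d/ precedes the voiceless obstruent /f/, so it devoices to [t] by assimilation. /hegutbudfeno/ → hegudbutfeno.
Rule 2 (final vowel raising): /o/ is a mid vowel in word-final position, so it raises to [u]. /hegudbutfeno/ → hegudbutfenu.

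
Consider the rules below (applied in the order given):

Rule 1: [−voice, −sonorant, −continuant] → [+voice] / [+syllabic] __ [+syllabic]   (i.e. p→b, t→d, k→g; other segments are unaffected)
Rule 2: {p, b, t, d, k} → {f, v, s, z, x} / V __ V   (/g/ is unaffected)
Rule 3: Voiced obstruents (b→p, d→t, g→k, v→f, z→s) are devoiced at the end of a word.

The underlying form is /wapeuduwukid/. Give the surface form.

Rule 1 (intervocalic voicing): /p/ is a voiceless stop between vowels /a/ and /e/, so it voices to [b]. /k/ is a voiceless stop between vowels /u/ and /i/, so it voices to [g]. /wapeuduwukid/ → wabeuduwugid.
Rule 2 (intervocalic spirantization): /b/ is a stop between vowels /a/ and /e/, so it spirantizes to the fricative [v]. /d/ is a stop between vowels /u/ and /u/, so it spirantizes to the fricative [z]. /wabeuduwugid/ → waveuzuwugid.
Rule 3 (final devoicing): /d/ is a voiced obstruent in word-final position, so it devoices to [t]. /waveuzuwugid/ → waveuzuwugit.

waveuzuwugit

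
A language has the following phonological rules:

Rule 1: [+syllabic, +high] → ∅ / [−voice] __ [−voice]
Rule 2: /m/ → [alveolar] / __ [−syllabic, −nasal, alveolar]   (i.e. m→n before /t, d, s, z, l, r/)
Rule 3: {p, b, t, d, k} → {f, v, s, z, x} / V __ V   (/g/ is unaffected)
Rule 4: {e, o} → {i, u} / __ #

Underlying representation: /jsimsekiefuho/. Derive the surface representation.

Rule 1 (high vowel syncope): /u/ is a high vowel flanked by voiceless consonants /f/ and /h/, so it deletes. /jsimsekiefuho/ → jsimsekiefho.
Rule 2 (nasal place assimilation): /m/ precedes the alveolar consonant /s/, so it assimilates in place to [n]. /jsimsekiefho/ → jsinsekiefho.
Rule 3 (intervocalic spirantization): /k/ is a stop between vowels /e/ and /i/, so it spirantizes to the fricative [x]. /jsinsekiefho/ → jsinsexiefho.
Rule 4 (final vowel raising): /o/ is a mid vowel in word-final position, so it raises to [u]. /jsinsexiefho/ → jsinsexiefhu.

jsinsexiefhu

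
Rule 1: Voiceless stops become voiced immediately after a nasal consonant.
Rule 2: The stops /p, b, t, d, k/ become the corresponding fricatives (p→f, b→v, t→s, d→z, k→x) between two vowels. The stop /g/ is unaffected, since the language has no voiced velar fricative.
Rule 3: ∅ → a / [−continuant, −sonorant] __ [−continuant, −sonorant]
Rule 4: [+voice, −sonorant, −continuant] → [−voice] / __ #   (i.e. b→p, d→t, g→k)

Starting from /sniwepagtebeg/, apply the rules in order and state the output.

sniwefagatevek

Rule 1 (post-nasal voicing): no segment meets the environment; /sniwepagtebeg/ is unchanged.
Rule 2 (intervocalic spirantization): /p/ is a stop between vowels /e/ and /a/, so it spirantizes to the fricative [f]. /b/ is a stop between vowels /e/ and /e/, so it spirantizes to the fricative [v]. /sniwepagtebeg/ → sniwefagteveg.
Rule 3 (stop-cluster a-epenthesis): /g/ and /t/ form a stop–stop cluster, so [a] is inserted between them. /sniwefagteveg/ → sniwefagateveg.
Rule 4 (final devoicing): /g/ is a voiced stop in word-final position, so it devoices to [k]. /sniwefagateveg/ → sniwefagatevek.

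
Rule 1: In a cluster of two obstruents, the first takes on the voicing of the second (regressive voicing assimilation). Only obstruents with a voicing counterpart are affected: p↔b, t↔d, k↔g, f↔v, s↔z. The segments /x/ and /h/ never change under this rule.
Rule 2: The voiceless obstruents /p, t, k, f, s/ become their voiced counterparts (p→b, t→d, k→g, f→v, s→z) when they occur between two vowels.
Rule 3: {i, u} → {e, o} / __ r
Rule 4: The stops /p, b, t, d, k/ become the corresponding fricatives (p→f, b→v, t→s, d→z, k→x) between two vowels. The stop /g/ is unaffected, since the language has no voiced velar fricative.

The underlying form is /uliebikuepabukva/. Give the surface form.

ulieviguevavugva

Rule 1 (regressive voicing assimilation): /k/ precedes the voiced obstruent /v/, so it voices to [g] by assimilation. /uliebikuepabukva/ → uliebikuepabugva.
Rule 2 (intervocalic voicing): /k/ is a voiceless obstruent between vowels /i/ and /u/, so it voices to [g]. /p/ is a voiceless obstruent between vowels /e/ and /a/, so it voices to [b]. /uliebikuepabugva/ → uliebiguebabugva.
Rule 3 (pre-rhotic lowering): no segment meets the environment; /uliebiguebabugva/ is unchanged.
Rule 4 (intervocalic spirantization): /b/ is a stop between vowels /e/ and /i/, so it spirantizes to the fricative [v]. /b/ is a stop between vowels /e/ and /a/, so it spirantizes to the fricative [v]. /b/ is a stop between vowels /a/ and /u/, so it spirantizes to the fricative [v]. /uliebiguebabugva/ → ulieviguevavugva.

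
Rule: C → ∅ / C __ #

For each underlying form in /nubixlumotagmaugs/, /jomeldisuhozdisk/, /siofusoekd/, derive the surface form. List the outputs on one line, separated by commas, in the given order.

/nubixlumotagmaugs/: /s/ is the second consonant of a word-final cluster /gs/, so it deletes. → [nubixlumotagmaug].
/jomeldisuhozdisk/: /k/ is the second consonant of a word-final cluster /sk/, so it deletes. → [jomeldisuhozdis].
/siofusoekd/: /d/ is the second consonant of a word-final cluster /kd/, so it deletes. → [siofusoek].

nubixlumotagmaug, jomeldisuhozdis, siofusoek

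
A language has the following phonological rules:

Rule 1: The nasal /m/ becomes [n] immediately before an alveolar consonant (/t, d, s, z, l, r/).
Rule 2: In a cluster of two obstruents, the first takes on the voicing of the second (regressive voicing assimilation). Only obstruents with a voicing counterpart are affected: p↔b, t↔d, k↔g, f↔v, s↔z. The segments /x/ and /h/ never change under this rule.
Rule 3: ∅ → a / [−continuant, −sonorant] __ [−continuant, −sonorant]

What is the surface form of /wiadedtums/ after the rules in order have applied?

wiadetatuns

Rule 1 (nasal place assimilation): /m/ precedes the alveolar consonant /s/, so it assimilates in place to [n]. /wiadedtums/ → wiadedtuns.
Rule 2 (regressive voicing assimilation): /d/ precedes the voiceless obstruent /t/, so it devoices to [t] by assimilation. /wiadedtuns/ → wiadettuns.
Rule 3 (stop-cluster a-epenthesis): /t/ and /t/ form a stop–stop cluster, so [a] is inserted between them. /wiadettuns/ → wiadetatuns.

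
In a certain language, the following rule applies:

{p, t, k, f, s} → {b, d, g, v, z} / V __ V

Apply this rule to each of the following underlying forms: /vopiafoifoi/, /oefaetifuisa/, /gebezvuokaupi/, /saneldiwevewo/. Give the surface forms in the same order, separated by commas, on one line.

vobiavoivoi, oevaedivuiza, gebezvuogaubi, saneldiwevewo

/vopiafoifoi/: /p/ is a voiceless obstruent between vowels /o/ and /i/, so it voices to [b]. /f/ is a voiceless obstruent between vowels /a/ and /o/, so it voices to [v]. /f/ is a voiceless obstruent between vowels /i/ and /o/, so it voices to [v]. → [vobiavoivoi].
/oefaetifuisa/: /f/ is a voiceless obstruent between vowels /e/ and /a/, so it voices to [v]. /t/ is a voiceless obstruent between vowels /e/ and /i/, so it voices to [d]. /f/ is a voiceless obstruent between vowels /i/ and /u/, so it voices to [v]. /s/ is a voiceless obstruent between vowels /i/ and /a/, so it voices to [z]. → [oevaedivuiza].
/gebezvuokaupi/: /k/ is a voiceless obstruent between vowels /o/ and /a/, so it voices to [g]. /p/ is a voiceless obstruent between vowels /u/ and /i/, so it voices to [b]. → [gebezvuogaubi].
/saneldiwevewo/: the rule's environment is not met; surfaces unchanged as [saneldiwevewo].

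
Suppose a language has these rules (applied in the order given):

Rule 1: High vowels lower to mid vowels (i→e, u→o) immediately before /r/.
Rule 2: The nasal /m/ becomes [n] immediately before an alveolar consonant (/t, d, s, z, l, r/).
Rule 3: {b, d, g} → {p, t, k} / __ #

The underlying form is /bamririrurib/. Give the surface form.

banrererorip

Rule 1 (pre-rhotic lowering): /i/ is a high vowel immediately before /r/, so it lowers to [e]. /i/ is a high vowel immediately before /r/, so it lowers to [e]. /u/ is a high vowel immediately before /r/, so it lowers to [o]. /bamririrurib/ → bamrererorib.
Rule 2 (nasal place assimilation): /m/ precedes the alveolar consonant /r/, so it assimilates in place to [n]. /bamrererorib/ → banrererorib.
Rule 3 (final devoicing): /b/ is a voiced stop in word-final position, so it devoices to [p]. /banrererorib/ → banrererorip.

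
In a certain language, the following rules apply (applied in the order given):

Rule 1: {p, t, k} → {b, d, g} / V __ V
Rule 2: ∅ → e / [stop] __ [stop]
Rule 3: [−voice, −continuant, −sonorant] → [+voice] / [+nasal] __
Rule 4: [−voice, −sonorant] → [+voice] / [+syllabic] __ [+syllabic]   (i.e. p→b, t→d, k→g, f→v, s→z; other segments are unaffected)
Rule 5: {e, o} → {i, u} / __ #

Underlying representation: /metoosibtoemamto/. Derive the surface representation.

medoozibedoemamdu

Rule 1 (intervocalic voicing): /t/ is a voiceless stop between vowels /e/ and /o/, so it voices to [d]. /metoosibtoemamto/ → medoosibtoemamto.
Rule 2 (stop-cluster e-epenthesis): /b/ and /t/ form a stop–stop cluster, so [e] is inserted between them. /medoosibtoemamto/ → medoosibetoemamto.
Rule 3 (post-nasal voicing): /t/ is a voiceless stop immediately after the nasal /m/, so it voices to [d]. /medoosibetoemamto/ → medoosibetoemamdo.
Rule 4 (intervocalic voicing): /s/ is a voiceless obstruent between vowels /o/ and /i/, so it voices to [z]. /t/ is a voiceless obstruent between vowels /e/ and /o/, so it voices to [d]. /medoosibetoemamdo/ → medoozibedoemamdo.
Rule 5 (final vowel raising): /o/ is a mid vowel in word-final position, so it raises to [u]. /medoozibedoemamdo/ → medoozibedoemamdu.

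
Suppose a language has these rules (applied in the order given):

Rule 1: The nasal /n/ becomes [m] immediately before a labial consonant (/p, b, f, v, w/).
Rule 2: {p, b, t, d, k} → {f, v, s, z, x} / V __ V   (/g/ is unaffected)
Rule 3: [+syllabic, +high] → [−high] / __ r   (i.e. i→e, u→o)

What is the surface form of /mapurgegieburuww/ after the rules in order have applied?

maforgegievoruww

Rule 1 (nasal place assimilation): no segment meets the environment; /mapurgegieburuww/ is unchanged.
Rule 2 (intervocalic spirantization): /p/ is a stop between vowels /a/ and /u/, so it spirantizes to the fricative [f]. /b/ is a stop between vowels /e/ and /u/, so it spirantizes to the fricative [v]. /mapurgegieburuww/ → mafurgegievuruww.
Rule 3 (pre-rhotic lowering): /u/ is a high vowel immediately before /r/, so it lowers to [o]. /u/ is a high vowel immediately before /r/, so it lowers to [o]. /mafurgegievuruww/ → maforgegievoruww.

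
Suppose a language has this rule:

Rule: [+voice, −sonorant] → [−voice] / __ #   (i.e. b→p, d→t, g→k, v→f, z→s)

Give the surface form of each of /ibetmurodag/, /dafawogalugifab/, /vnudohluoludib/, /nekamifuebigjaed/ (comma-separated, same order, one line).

/ibetmurodag/: /g/ is a voiced obstruent in word-final position, so it devoices to [k]. → [ibetmurodak].
/dafawogalugifab/: /b/ is a voiced obstruent in word-final position, so it devoices to [p]. → [dafawogalugifap].
/vnudohluoludib/: /b/ is a voiced obstruent in word-final position, so it devoices to [p]. → [vnudohluoludip].
/nekamifuebigjaed/: /d/ is a voiced obstruent in word-final position, so it devoices to [t]. → [nekamifuebigjaet].

ibetmurodak, dafawogalugifap, vnudohluoludip, nekamifuebigjaet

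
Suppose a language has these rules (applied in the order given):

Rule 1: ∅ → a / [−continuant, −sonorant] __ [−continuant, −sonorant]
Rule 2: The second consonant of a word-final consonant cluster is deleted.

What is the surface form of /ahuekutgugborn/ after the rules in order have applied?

ahuekutagugabor

Rule 1 (stop-cluster a-epenthesis): /t/ and /g/ form a stop–stop cluster, so [a] is inserted between them. /g/ and /b/ form a stop–stop cluster, so [a] is inserted between them. /ahuekutgugborn/ → ahuekutagugaborn.
Rule 2 (final cluster simplification): /n/ is the second consonant of a word-final cluster /rn/, so it deletes. /ahuekutagugaborn/ → ahuekutagugabor.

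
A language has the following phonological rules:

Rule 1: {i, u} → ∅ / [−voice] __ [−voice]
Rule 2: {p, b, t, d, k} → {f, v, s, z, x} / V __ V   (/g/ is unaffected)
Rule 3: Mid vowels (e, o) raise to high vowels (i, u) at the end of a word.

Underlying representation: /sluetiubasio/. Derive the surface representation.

sluesiuvasiu

Rule 1 (high vowel syncope): no segment meets the environment; /sluetiubasio/ is unchanged.
Rule 2 (intervocalic spirantization): /t/ is a stop between vowels /e/ and /i/, so it spirantizes to the fricative [s]. /b/ is a stop between vowels /u/ and /a/, so it spirantizes to the fricative [v]. /sluetiubasio/ → sluesiuvasio.
Rule 3 (final vowel raising): /o/ is a mid vowel in word-final position, so it raises to [u]. /sluesiuvasio/ → sluesiuvasiu.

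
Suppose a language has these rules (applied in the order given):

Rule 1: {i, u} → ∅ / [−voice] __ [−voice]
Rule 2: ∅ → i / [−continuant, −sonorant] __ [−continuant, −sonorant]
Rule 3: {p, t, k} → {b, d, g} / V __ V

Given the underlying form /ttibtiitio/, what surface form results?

tidibidiidio

Rule 1 (high vowel syncope): no segment meets the environment; /ttibtiitio/ is unchanged.
Rule 2 (stop-cluster i-epenthesis): /t/ and /t/ form a stop–stop cluster, so [i] is inserted between them. /b/ and /t/ form a stop–stop cluster, so [i] is inserted between them. /ttibtiitio/ → titibitiitio.
Rule 3 (intervocalic voicing): /t/ is a voiceless stop between vowels /i/ and /i/, so it voices to [d]. /t/ is a voiceless stop between vowels /i/ and /i/, so it voices to [d]. /t/ is a voiceless stop between vowels /i/ and /i/, so it voices to [d]. /titibitiitio/ → tidibidiidio.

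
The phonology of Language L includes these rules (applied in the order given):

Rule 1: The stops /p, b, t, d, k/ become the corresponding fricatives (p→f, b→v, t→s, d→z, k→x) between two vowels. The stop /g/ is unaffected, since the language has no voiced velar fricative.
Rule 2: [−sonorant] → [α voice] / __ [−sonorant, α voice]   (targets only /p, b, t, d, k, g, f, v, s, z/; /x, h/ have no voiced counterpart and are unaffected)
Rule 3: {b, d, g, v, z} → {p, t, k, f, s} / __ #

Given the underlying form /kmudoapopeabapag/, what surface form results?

kmuzoafofeavafak

Rule 1 (intervocalic spirantization): /d/ is a stop between vowels /u/ and /o/, so it spirantizes to the fricative [z]. /p/ is a stop between vowels /a/ and /o/, so it spirantizes to the fricative [f]. /p/ is a stop between vowels /o/ and /e/, so it spirantizes to the fricative [f]. /b/ is a stop between vowels /a/ and /a/, so it spirantizes to the fricative [v]. /p/ is a stop between vowels /a/ and /a/, so it spirantizes to the fricative [f]. /kmudoapopeabapag/ → kmuzoafofeavafag.
Rule 2 (regressive voicing assimilation): no segment meets the environment; /kmuzoafofeavafag/ is unchanged.
Rule 3 (final devoicing): /g/ is a voiced obstruent in word-final position, so it devoices to [k]. /kmuzoafofeavafag/ → kmuzoafofeavafak.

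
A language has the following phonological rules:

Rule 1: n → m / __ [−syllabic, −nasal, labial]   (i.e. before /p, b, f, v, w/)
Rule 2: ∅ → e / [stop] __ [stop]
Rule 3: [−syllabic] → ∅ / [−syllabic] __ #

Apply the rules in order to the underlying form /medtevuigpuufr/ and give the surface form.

medetevuigepuuf

Rule 1 (nasal place assimilation): no segment meets the environment; /medtevuigpuufr/ is unchanged.
Rule 2 (stop-cluster e-epenthesis): /d/ and /t/ form a stop–stop cluster, so [e] is inserted between them. /g/ and /p/ form a stop–stop cluster, so [e] is inserted between them. /medtevuigpuufr/ → medetevuigepuufr.
Rule 3 (final cluster simplification): /r/ is the second consonant of a word-final cluster /fr/, so it deletes. /medetevuigepuufr/ → medetevuigepuuf.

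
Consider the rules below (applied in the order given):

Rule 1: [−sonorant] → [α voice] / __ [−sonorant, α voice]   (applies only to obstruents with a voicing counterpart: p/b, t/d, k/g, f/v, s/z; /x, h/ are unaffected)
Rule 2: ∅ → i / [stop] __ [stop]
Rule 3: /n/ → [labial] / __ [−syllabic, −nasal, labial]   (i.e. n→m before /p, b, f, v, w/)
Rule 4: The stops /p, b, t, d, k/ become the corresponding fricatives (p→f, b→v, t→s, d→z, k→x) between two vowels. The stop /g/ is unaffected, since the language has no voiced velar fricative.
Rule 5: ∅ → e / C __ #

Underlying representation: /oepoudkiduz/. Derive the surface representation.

oefousixizuze

Rule 1 (regressive voicing assimilation): /d/ precedes the voiceless obstruent /k/, so it devoices to [t] by assimilation. /oepoudkiduz/ → oepoutkiduz.
Rule 2 (stop-cluster i-epenthesis): /t/ and /k/ form a stop–stop cluster, so [i] is inserted between them. /oepoutkiduz/ → oepoutikiduz.
Rule 3 (nasal place assimilation): no segment meets the environment; /oepoutikiduz/ is unchanged.
Rule 4 (intervocalic spirantization): /p/ is a stop between vowels /e/ and /o/, so it spirantizes to the fricative [f]. /t/ is a stop between vowels /u/ and /i/, so it spirantizes to the fricative [s]. /k/ is a stop between vowels /i/ and /i/, so it spirantizes to the fricative [x]. /d/ is a stop between vowels /i/ and /u/, so it spirantizes to the fricative [z]. /oepoutikiduz/ → oefousixizuz.
Rule 5 (final e-epenthesis): the form ends in the consonant /z/, so [e] is inserted word-finally. /oefousixizuz/ → oefousixizuze.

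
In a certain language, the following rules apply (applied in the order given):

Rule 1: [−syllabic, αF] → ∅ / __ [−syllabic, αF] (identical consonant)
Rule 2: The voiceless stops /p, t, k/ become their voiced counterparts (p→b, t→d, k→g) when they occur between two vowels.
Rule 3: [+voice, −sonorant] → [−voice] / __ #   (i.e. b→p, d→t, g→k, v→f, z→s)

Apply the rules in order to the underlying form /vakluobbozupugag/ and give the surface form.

vakluobozubugak

Rule 1 (degemination): /bb/ is a geminate; the first /b/ deletes. /vakluobbozupugag/ → vakluobozupugag.
Rule 2 (intervocalic voicing): /p/ is a voiceless stop between vowels /u/ and /u/, so it voices to [b]. /vakluobozupugag/ → vakluobozubugag.
Rule 3 (final devoicing): /g/ is a voiced obstruent in word-final position, so it devoices to [k]. /vakluobozubugag/ → vakluobozubugak.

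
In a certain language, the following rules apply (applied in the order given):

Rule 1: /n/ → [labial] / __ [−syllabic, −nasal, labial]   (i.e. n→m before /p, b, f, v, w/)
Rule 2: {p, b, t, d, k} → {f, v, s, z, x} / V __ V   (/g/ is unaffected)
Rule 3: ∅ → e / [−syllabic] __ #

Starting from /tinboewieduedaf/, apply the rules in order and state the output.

Rule 1 (nasal place assimilation): /n/ precedes the labial consonant /b/, so it assimilates in place to [m]. /tinboewieduedaf/ → timboewieduedaf.
Rule 2 (intervocalic spirantization): /d/ is a stop between vowels /e/ and /u/, so it spirantizes to the fricative [z]. /d/ is a stop between vowels /e/ and /a/, so it spirantizes to the fricative [z]. /timboewieduedaf/ → timboewiezuezaf.
Rule 3 (final e-epenthesis): the form ends in the consonant /f/, so [e] is inserted word-finally. /timboewiezuezaf/ → timboewiezuezafe.

timboewiezuezafe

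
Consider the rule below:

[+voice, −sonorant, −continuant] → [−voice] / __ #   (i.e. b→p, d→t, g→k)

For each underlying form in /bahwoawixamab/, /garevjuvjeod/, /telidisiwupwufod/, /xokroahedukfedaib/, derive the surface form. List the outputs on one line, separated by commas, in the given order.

/bahwoawixamab/: /b/ is a voiced stop in word-final position, so it devoices to [p]. → [bahwoawixamap].
/garevjuvjeod/: /d/ is a voiced stop in word-final position, so it devoices to [t]. → [garevjuvjeot].
/telidisiwupwufod/: /d/ is a voiced stop in word-final position, so it devoices to [t]. → [telidisiwupwufot].
/xokroahedukfedaib/: /b/ is a voiced stop in word-final position, so it devoices to [p]. → [xokroahedukfedaip].

bahwoawixamap, garevjuvjeot, telidisiwupwufot, xokroahedukfedaip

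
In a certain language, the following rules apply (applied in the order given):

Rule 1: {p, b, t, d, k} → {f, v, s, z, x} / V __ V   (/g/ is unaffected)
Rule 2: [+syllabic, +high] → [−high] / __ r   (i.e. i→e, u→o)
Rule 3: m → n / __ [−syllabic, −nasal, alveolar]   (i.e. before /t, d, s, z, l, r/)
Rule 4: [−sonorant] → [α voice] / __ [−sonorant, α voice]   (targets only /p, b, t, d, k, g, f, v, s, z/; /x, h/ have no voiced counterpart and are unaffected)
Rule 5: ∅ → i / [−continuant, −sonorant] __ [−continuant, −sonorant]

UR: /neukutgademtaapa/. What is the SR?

neuxudigazentaafa

Rule 1 (intervocalic spirantization): /k/ is a stop between vowels /u/ and /u/, so it spirantizes to the fricative [x]. /d/ is a stop between vowels /a/ and /e/, so it spirantizes to the fricative [z]. /p/ is a stop between vowels /a/ and /a/, so it spirantizes to the fricative [f]. /neukutgademtaapa/ → neuxutgazemtaafa.
Rule 2 (pre-rhotic lowering): no segment meets the environment; /neuxutgazemtaafa/ is unchanged.
Rule 3 (nasal place assimilation): /m/ precedes the alveolar consonant /t/, so it assimilates in place to [n]. /neuxutgazemtaafa/ → neuxutgazentaafa.
Rule 4 (regressive voicing assimilation): /t/ precedes the voiced obstruent /g/, so it voices to [d] by assimilation. /neuxutgazentaafa/ → neuxudgazentaafa.
Rule 5 (stop-cluster i-epenthesis): /d/ and /g/ form a stop–stop cluster, so [i] is inserted between them. /neuxudgazentaafa/ → neuxudigazentaafa.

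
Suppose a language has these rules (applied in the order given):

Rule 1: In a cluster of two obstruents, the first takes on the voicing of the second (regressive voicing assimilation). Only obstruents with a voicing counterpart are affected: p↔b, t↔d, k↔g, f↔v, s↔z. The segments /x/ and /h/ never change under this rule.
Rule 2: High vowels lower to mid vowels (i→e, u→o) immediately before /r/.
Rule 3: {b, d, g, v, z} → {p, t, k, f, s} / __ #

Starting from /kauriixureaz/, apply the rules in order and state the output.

kaoriixoreas

Rule 1 (regressive voicing assimilation): no segment meets the environment; /kauriixureaz/ is unchanged.
Rule 2 (pre-rhotic lowering): /u/ is a high vowel immediately before /r/, so it lowers to [o]. /u/ is a high vowel immediately before /r/, so it lowers to [o]. /kauriixureaz/ → kaoriixoreaz.
Rule 3 (final devoicing): /z/ is a voiced obstruent in word-final position, so it devoices to [s]. /kaoriixoreaz/ → kaoriixoreas.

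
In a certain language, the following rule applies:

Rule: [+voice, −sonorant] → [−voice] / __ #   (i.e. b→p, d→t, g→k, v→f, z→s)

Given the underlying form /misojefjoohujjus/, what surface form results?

misojefjoohujjus

No segment of /misojefjoohujjus/ meets the structural description of the rule, so the form surfaces unchanged.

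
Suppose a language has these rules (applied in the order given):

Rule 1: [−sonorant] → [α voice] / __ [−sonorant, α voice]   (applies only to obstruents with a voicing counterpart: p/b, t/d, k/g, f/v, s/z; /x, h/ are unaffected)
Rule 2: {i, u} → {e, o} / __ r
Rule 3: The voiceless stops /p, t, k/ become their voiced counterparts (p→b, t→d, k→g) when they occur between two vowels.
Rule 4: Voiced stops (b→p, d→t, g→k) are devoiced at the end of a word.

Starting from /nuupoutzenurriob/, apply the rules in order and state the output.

Rule 1 (regressive voicing assimilation): /t/ precedes the voiced obstruent /z/, so it voices to [d] by assimilation. /nuupoutzenurriob/ → nuupoudzenurriob.
Rule 2 (pre-rhotic lowering): /u/ is a high vowel immediately before /r/, so it lowers to [o]. /nuupoudzenurriob/ → nuupoudzenorriob.
Rule 3 (intervocalic voicing): /p/ is a voiceless stop between vowels /u/ and /o/, so it voices to [b]. /nuupoudzenorriob/ → nuuboudzenorriob.
Rule 4 (final devoicing): /b/ is a voiced stop in word-final position, so it devoices to [p]. /nuuboudzenorriob/ → nuuboudzenorriop.

nuuboudzenorriop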